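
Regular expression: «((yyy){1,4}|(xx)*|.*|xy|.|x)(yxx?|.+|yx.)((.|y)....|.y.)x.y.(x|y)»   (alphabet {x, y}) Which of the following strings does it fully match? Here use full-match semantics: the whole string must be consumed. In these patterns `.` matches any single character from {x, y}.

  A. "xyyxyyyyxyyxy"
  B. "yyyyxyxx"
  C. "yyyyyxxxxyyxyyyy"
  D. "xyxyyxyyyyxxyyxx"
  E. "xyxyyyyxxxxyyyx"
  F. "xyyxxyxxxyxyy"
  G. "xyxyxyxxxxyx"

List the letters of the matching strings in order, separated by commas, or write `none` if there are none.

A, C, D, E

A → match
B → no match
C → match
D → match
E → match
F → no match
G → no match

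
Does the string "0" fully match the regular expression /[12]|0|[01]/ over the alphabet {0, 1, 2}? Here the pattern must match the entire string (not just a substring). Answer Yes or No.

Yes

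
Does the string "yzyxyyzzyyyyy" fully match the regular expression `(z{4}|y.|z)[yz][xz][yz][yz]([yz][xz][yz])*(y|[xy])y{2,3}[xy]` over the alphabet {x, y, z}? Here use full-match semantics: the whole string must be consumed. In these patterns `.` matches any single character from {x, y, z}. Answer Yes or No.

Yes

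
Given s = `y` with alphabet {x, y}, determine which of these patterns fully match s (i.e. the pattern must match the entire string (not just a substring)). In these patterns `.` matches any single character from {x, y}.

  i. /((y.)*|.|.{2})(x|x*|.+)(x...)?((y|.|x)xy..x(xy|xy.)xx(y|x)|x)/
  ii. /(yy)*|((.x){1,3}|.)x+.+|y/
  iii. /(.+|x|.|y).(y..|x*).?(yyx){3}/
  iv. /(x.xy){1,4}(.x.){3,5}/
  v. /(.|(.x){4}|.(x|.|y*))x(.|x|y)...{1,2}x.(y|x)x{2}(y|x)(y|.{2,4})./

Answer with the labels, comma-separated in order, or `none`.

i → no match
ii → match
iii → no match — must end with `yyx`
iv → no match — must start with `x`
v → no match

ii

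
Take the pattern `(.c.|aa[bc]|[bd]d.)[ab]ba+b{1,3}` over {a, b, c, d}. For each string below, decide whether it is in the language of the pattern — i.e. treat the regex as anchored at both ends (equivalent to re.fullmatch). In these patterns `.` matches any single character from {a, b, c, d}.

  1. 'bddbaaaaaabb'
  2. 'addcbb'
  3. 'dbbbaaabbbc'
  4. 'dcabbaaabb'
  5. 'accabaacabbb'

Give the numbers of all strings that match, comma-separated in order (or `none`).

1 → no match
2 → no match
3 → no match — must end with 'b'
4 → match
5 → no match

4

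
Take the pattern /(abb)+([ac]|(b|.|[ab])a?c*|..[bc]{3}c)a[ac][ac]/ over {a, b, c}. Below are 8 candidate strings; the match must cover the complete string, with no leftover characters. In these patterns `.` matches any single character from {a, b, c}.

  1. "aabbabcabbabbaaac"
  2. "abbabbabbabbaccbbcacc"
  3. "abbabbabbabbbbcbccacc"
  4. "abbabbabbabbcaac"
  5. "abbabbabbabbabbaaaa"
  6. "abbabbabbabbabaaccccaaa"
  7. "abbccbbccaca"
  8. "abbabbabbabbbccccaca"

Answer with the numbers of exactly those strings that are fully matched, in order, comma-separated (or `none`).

2, 3, 4, 5, 7, 8

1 → no match — must start with "abb"
2 → match
3 → match
4 → match
5 → match
6 → no match
7 → match
8 → match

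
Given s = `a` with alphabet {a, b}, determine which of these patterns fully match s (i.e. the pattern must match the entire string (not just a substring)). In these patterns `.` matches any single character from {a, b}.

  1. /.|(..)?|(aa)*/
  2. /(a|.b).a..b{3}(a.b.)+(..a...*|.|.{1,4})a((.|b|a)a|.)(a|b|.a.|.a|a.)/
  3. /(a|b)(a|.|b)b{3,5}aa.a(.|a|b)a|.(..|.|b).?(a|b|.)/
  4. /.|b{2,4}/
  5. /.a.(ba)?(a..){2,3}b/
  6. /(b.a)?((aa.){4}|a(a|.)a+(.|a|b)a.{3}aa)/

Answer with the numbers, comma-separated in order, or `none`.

1 → match
2 → no match
3 → no match
4 → match
5 → no match — must end with `b`
6 → no match

1, 4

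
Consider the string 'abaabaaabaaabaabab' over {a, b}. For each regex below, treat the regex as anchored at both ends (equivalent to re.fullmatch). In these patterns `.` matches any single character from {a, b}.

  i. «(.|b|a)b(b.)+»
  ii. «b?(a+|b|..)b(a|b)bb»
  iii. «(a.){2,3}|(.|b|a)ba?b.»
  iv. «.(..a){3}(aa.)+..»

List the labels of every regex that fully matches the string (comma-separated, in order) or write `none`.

i → no match
ii → no match — must end with 'bb'
iii → no match
iv → match

iv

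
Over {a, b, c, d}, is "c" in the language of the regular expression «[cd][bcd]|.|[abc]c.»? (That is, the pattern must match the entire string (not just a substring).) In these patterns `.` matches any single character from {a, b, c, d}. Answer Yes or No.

Yes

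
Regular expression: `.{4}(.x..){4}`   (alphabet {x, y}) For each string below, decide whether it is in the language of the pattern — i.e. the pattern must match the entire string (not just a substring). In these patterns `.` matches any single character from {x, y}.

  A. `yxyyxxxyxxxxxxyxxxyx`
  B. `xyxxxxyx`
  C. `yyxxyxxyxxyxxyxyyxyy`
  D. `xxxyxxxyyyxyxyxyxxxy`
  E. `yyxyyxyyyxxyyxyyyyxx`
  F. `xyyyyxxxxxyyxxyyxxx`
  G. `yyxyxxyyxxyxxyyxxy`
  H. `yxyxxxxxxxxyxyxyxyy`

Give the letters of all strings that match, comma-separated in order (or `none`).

A

A → match
B. `xyxxxxyx` → no match
C → no match
D → no match
E → no match
F → no match
G → no match
H → no match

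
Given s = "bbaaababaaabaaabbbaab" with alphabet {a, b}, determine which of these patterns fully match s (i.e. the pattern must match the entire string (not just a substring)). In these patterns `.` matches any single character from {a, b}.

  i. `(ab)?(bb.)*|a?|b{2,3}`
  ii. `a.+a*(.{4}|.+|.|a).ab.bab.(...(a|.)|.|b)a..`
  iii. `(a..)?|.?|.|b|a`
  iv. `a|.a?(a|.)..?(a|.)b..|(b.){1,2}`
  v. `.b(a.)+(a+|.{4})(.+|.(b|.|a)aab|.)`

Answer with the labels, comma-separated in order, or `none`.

i → no match
ii → no match — must start with "a"
iii → no match
iv → no match
v → match

v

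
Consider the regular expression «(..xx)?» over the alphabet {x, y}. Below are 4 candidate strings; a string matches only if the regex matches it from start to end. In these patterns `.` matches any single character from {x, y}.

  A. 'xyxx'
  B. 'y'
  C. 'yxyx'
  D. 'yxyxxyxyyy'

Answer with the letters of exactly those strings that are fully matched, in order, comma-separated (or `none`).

A → match
B → no match
C → no match
D → no match

A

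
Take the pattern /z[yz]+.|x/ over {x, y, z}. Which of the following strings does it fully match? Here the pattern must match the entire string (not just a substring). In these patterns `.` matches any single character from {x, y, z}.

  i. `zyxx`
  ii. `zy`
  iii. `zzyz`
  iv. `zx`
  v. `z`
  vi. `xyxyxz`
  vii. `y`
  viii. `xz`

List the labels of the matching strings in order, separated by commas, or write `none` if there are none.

i → no match
ii → no match
iii → match
iv → no match
v → no match
vi → no match
vii → no match
viii → no match

iii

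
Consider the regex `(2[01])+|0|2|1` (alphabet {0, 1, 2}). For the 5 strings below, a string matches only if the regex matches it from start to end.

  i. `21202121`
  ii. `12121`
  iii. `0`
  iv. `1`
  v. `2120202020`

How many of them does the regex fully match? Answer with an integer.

4

i → match
ii → no match
iii → match
iv → match
v → match
Total matched: 4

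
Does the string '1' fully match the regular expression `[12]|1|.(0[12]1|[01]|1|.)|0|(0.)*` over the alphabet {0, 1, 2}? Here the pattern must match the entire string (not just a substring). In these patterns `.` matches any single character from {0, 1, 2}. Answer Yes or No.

Yes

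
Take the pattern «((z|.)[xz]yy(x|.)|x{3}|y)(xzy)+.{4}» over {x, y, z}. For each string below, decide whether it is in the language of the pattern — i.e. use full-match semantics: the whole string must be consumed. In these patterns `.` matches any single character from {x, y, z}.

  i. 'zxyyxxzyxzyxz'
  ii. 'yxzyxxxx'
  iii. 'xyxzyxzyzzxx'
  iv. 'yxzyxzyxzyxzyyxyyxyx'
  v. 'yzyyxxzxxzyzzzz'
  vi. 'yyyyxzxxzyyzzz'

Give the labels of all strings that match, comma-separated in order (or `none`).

i → no match
ii. 'yxzyxxxx' → match
iii. 'xyxzyxzyzzxx' → no match
iv → no match
v → no match
vi → no match

ii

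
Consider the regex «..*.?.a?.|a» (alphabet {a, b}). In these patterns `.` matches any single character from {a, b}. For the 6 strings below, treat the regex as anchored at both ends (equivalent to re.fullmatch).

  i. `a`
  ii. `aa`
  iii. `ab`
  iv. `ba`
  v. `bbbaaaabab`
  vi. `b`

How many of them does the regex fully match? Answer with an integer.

i → match
ii → no match
iii → no match
iv → no match
v → match
vi → no match
Total matched: 2

2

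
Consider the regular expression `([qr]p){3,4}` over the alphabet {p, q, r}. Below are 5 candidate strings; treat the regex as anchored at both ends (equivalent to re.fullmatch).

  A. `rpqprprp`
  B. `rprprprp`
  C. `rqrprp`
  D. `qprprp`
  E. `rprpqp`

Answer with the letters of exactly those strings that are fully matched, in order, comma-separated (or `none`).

A. `rpqprprp` → match
B. `rprprprp` → match
C. `rqrprp` → no match
D. `qprprp` → match
E. `rprpqp` → match

A, B, D, E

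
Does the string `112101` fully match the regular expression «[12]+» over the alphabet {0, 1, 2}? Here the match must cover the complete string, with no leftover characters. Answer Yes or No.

No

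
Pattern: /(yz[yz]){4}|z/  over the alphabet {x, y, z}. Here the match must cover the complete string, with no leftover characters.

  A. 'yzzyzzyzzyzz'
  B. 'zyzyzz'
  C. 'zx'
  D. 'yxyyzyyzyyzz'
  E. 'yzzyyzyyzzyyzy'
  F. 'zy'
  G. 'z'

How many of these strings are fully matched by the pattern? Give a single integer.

A → match
B → no match
C → no match
D → no match
E → no match
F → no match
G → match
Total matched: 2

2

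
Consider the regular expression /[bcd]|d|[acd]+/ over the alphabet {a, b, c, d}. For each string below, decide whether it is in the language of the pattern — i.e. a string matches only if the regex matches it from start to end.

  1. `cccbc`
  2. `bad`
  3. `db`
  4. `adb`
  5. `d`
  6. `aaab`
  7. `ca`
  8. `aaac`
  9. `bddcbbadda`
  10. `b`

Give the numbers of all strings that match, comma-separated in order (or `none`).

1 → no match
2 → no match
3 → no match
4 → no match
5 → match
6 → no match
7 → match
8 → match
9 → no match
10 → match

5, 7, 8, 10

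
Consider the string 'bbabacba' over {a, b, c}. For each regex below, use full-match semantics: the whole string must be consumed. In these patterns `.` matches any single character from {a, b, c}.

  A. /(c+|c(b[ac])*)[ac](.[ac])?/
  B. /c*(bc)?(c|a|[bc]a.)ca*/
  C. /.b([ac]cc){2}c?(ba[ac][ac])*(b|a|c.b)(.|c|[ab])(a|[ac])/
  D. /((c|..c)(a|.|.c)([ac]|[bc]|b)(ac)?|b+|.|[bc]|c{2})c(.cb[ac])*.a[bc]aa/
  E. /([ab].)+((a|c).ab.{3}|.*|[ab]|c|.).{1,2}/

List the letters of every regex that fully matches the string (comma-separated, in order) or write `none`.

A → no match — must start with 'c'
B → no match
C → no match
D → no match — must end with 'aa'
E → match

E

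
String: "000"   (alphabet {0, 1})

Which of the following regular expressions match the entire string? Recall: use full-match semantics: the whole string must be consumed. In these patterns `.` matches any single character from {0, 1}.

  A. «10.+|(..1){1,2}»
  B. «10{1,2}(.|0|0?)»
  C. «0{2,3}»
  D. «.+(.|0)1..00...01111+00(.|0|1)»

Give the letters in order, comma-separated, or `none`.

C

A → no match
B → no match — must start with "10"
C → match
D → no match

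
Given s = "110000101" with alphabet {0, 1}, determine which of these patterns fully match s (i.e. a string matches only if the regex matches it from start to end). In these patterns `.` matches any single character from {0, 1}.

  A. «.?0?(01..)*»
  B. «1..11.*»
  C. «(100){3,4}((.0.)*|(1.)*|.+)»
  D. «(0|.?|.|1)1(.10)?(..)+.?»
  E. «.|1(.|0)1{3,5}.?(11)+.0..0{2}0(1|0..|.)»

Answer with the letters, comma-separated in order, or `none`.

A → no match
B → no match
C → no match — must start with "100"
D → match
E → no match

D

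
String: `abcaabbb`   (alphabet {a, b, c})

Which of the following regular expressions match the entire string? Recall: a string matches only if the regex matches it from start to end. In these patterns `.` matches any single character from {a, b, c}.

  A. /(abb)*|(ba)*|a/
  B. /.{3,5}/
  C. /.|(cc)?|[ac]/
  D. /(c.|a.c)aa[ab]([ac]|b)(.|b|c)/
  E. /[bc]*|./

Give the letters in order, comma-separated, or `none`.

D

A → no match
B → no match
C → no match
D → match
E → no match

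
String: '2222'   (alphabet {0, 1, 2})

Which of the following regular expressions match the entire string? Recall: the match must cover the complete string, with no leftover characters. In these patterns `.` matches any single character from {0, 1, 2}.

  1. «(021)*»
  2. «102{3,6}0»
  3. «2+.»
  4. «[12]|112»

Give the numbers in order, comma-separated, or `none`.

3

1 → no match
2 → no match — must start with '102'
3 → match
4 → no match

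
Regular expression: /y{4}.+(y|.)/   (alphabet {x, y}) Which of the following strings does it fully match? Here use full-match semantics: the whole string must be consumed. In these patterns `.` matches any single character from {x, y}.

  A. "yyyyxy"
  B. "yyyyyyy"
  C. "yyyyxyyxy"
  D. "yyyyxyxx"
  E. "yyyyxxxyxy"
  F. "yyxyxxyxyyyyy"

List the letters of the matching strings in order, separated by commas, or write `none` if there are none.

A → match
B → match
C → match
D → match
E → match
F → no match

A, B, C, D, E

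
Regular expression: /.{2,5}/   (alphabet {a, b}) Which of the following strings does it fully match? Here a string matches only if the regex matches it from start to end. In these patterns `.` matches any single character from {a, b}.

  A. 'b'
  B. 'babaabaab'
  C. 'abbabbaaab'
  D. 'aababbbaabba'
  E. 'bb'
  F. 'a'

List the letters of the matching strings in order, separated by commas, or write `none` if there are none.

A → no match
B → no match
C → no match
D → no match
E → match
F → no match

E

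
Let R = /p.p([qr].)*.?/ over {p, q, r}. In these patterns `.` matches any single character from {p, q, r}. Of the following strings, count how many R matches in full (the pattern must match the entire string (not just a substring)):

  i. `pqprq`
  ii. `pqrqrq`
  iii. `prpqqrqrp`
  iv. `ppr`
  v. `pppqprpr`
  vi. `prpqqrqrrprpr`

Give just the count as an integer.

i → match
ii → no match
iii → match
iv → no match
v → match
vi → no match
Total matched: 3

3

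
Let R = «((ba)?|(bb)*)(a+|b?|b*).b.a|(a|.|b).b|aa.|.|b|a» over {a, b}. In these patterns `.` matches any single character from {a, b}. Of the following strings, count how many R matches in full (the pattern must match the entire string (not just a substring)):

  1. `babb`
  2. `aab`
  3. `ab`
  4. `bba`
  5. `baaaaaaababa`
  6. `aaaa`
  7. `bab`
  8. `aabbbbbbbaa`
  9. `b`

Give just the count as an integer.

1. `babb` → no match
2. `aab` → match
3. `ab` → no match
4. `bba` → no match
5. `baaaaaaababa` → no match
6. `aaaa` → no match
7. `bab` → match
8. `aabbbbbbbaa` → no match
9. `b` → match
Total matched: 3

3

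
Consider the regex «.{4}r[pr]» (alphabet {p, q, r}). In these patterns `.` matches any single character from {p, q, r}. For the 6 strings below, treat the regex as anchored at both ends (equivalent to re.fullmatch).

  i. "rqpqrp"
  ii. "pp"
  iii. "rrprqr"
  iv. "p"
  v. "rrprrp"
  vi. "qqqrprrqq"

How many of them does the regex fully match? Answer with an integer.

i → match
ii → no match
iii → no match
iv → no match
v → match
vi → no match
Total matched: 2

2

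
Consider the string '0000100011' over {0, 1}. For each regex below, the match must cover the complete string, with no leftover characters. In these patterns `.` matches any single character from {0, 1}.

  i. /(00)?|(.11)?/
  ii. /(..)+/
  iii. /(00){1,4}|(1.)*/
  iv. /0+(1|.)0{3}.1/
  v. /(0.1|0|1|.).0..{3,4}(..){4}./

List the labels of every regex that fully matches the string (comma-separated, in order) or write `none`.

ii, iv

i → no match
ii → match
iii → no match
iv → match
v → no match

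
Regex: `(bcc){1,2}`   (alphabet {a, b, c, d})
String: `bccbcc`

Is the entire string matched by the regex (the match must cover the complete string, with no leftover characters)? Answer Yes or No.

Yes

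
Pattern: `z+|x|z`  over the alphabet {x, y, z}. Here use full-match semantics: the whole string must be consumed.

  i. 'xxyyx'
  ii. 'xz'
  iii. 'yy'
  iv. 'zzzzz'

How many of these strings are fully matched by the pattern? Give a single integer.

1

i → no match
ii → no match
iii → no match
iv → match
Total matched: 1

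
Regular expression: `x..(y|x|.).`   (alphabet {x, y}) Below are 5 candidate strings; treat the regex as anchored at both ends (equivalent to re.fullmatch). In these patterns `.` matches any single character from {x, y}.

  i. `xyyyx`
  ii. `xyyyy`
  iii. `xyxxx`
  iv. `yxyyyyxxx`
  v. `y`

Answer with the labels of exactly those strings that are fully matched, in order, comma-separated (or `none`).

i, ii, iii

i → match
ii → match
iii → match
iv → no match — must start with `x`
v → no match — must start with `x`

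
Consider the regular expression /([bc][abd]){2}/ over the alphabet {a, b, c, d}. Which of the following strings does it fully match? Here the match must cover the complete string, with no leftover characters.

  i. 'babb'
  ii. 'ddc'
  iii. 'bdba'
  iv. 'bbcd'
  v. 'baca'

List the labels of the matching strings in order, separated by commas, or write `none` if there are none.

i. 'babb' → match
ii. 'ddc' → no match
iii. 'bdba' → match
iv. 'bbcd' → match
v. 'baca' → match

i, iii, iv, v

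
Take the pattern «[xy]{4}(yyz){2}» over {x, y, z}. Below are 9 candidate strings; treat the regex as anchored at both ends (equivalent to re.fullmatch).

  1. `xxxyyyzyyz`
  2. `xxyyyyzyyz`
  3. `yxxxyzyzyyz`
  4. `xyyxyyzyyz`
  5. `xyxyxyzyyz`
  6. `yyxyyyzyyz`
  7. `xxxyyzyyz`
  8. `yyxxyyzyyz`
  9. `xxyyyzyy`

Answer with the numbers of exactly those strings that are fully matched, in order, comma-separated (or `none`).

1 → match
2 → match
3 → no match
4 → match
5 → no match
6 → match
7 → no match
8 → match
9 → no match — must end with `yyz`

1, 2, 4, 6, 8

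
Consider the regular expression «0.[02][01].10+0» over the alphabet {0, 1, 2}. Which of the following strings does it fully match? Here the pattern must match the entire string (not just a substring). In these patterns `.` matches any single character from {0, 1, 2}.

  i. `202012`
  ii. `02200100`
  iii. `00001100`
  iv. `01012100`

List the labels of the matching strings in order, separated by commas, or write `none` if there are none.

ii, iii, iv

i. `202012` → no match — must start with `0`
ii. `02200100` → match
iii. `00001100` → match
iv. `01012100` → match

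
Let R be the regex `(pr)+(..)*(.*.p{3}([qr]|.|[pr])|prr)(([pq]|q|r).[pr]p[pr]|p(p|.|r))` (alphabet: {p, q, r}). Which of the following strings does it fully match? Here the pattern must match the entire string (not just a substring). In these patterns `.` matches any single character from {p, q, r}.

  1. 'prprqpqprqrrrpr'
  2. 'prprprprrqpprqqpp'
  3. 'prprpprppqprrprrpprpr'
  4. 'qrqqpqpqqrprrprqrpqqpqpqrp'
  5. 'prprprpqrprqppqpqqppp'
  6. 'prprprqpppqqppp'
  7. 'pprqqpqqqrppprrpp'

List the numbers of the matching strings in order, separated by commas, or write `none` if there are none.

none

1 → no match
2 → no match
3 → no match
4 → no match — must start with 'pr'
5 → no match
6 → no match
7 → no match — must start with 'pr'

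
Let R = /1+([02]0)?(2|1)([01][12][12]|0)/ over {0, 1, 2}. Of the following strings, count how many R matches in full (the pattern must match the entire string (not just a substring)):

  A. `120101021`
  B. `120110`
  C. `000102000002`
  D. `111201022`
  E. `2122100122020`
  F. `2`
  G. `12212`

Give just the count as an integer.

A → no match
B → no match
C → no match — must start with `1`
D → match
E → no match — must start with `1`
F → no match — must start with `1`
G → no match
Total matched: 1

1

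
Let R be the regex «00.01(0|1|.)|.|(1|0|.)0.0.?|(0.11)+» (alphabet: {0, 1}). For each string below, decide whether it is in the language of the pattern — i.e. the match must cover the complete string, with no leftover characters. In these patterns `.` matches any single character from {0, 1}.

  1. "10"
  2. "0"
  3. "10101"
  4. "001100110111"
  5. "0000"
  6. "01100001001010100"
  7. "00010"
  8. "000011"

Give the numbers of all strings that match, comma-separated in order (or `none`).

2, 3, 4, 5, 8

1. "10" → no match
2. "0" → match
3. "10101" → match
4. "001100110111" → match
5. "0000" → match
6 → no match
7. "00010" → no match
8. "000011" → match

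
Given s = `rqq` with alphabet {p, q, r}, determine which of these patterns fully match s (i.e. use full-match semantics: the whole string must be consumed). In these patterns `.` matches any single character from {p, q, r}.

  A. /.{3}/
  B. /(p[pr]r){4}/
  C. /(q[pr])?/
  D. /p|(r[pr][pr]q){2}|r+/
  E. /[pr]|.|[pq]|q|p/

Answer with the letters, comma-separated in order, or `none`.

A

A → match
B → no match — must start with `p`
C → no match
D → no match
E → no match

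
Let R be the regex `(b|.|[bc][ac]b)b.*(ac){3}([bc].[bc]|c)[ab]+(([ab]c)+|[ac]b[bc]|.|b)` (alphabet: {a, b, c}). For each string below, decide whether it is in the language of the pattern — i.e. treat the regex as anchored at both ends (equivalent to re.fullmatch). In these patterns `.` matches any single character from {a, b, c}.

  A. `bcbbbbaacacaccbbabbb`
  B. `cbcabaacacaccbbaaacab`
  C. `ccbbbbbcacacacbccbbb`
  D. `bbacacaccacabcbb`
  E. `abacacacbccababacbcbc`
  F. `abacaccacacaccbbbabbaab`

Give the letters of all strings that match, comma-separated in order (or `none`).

A, C, D, E, F

A → match
B → no match
C → match
D → match
E → match
F → match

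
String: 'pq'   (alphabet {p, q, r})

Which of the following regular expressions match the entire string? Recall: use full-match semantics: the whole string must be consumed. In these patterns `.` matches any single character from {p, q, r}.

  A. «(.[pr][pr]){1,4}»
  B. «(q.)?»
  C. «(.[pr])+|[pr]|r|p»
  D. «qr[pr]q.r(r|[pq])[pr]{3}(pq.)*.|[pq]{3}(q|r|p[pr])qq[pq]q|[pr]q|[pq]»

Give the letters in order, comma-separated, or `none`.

D

A → no match
B → no match
C → no match
D → match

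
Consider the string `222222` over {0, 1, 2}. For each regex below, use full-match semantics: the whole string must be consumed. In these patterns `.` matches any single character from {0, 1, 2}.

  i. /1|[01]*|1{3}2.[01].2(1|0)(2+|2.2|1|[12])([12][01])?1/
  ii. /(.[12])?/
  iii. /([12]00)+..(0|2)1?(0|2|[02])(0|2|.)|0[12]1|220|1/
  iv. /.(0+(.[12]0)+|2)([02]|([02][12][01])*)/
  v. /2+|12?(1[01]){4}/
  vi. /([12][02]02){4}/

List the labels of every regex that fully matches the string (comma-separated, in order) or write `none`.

i → no match
ii → no match
iii → no match
iv → no match
v → match
vi → no match — must end with `02`

v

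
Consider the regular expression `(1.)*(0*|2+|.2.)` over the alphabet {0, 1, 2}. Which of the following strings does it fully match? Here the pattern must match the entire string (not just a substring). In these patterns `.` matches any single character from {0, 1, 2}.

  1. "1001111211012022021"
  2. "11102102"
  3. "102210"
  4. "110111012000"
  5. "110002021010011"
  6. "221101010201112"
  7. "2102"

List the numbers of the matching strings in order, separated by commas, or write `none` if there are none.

none

1 → no match
2 → no match
3 → no match
4 → no match
5 → no match
6 → no match
7 → no match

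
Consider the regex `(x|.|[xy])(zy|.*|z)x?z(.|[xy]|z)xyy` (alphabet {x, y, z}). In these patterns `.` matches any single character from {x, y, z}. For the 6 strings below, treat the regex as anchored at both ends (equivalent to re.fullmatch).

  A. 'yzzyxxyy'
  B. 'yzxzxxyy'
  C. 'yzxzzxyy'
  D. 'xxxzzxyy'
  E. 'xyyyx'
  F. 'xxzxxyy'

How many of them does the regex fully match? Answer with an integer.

A → no match
B → match
C → match
D → match
E → no match — must end with 'xyy'
F → match
Total matched: 4

4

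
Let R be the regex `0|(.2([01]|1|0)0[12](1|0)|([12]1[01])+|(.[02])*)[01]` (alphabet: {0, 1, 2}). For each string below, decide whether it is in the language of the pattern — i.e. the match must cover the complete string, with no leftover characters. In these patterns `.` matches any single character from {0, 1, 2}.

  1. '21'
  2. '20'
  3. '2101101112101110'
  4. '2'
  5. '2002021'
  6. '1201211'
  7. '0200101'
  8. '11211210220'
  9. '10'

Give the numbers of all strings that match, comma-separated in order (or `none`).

3, 5, 7

1 → no match
2 → no match
3 → match
4 → no match
5 → match
6 → no match
7 → match
8 → no match
9 → no match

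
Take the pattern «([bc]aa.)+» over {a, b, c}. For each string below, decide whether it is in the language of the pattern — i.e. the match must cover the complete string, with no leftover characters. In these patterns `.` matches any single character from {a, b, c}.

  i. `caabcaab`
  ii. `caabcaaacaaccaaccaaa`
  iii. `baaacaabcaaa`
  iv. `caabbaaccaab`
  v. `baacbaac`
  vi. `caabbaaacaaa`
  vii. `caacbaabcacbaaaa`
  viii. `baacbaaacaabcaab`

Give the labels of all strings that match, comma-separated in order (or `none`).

i, ii, iii, iv, v, vi, viii

i → match
ii → match
iii → match
iv → match
v → match
vi → match
vii → no match
viii → match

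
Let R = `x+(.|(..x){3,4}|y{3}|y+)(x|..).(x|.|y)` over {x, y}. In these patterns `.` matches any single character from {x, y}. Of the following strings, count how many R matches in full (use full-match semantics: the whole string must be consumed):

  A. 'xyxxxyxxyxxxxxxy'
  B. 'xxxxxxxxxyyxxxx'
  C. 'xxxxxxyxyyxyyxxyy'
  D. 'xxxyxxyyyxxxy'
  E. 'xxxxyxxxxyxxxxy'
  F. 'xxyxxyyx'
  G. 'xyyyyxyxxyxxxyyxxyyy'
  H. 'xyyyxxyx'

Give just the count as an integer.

A → match
B → match
C → match
D → no match
E → match
F → no match
G → no match
H → match
Total matched: 5

5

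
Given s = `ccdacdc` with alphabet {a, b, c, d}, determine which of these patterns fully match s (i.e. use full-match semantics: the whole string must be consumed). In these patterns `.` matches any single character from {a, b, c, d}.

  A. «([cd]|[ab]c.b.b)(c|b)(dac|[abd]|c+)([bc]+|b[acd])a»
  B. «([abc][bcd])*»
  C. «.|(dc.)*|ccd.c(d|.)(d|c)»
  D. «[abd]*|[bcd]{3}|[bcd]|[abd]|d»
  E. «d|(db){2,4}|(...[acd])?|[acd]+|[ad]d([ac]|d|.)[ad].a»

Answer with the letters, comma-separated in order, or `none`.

A → no match — must end with `a`
B → no match
C → match
D → no match
E → match

C, E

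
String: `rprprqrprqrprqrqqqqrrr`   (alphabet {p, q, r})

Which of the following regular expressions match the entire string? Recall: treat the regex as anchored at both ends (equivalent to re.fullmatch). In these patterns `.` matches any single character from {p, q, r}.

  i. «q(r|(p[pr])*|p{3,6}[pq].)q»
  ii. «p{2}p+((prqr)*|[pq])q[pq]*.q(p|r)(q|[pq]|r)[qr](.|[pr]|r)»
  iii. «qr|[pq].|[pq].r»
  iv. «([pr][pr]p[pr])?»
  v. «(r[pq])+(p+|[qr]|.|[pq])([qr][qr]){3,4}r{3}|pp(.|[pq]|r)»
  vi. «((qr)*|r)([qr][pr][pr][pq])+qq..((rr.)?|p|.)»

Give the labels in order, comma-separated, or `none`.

i → no match — must start with `q`
ii → no match — must start with `p`
iii → no match
iv → no match
v → match
vi → no match

v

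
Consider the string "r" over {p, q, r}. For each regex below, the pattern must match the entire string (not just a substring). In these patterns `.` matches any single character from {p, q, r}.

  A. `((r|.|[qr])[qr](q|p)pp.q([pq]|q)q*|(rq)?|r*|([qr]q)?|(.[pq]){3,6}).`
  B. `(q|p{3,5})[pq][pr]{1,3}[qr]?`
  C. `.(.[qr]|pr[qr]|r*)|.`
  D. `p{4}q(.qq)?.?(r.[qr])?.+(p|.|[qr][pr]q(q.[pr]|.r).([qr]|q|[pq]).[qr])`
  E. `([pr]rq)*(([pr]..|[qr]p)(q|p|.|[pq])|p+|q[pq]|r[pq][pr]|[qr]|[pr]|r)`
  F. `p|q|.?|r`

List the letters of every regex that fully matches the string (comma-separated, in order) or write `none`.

A, C, E, F

A → match
B → no match
C → match
D → no match — must start with "p"
E → match
F → match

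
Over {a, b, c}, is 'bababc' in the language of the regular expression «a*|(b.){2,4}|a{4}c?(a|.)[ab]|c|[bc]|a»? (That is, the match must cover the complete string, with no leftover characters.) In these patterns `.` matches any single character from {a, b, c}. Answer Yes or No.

Yes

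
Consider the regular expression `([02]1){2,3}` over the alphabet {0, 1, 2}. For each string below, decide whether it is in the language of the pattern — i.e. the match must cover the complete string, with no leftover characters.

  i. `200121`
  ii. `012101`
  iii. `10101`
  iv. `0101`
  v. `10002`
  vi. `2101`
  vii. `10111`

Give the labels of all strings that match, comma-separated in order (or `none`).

i → no match
ii → match
iii → no match
iv → match
v → no match — must end with `1`
vi → match
vii → no match

ii, iv, vi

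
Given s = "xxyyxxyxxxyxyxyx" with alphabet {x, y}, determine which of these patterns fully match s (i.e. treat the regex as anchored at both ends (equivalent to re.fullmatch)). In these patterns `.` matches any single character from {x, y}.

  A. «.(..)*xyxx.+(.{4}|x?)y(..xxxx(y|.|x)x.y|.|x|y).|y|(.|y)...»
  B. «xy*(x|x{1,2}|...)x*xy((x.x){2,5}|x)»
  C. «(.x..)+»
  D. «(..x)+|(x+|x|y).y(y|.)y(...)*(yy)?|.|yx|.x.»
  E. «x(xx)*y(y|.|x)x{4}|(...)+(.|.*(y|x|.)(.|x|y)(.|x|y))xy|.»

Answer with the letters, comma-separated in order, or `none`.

C

A → no match
B → no match
C → match
D → no match
E → no match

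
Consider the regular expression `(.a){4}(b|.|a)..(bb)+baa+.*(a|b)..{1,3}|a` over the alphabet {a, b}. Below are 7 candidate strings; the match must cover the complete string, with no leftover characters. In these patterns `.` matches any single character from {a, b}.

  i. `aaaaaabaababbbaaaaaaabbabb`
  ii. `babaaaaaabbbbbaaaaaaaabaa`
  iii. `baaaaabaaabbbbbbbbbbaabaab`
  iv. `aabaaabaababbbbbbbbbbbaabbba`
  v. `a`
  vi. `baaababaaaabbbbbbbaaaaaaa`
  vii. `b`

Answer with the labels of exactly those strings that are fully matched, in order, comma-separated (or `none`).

i, ii, iii, iv, v, vi

i → match
ii → match
iii → match
iv → match
v → match
vi → match
vii → no match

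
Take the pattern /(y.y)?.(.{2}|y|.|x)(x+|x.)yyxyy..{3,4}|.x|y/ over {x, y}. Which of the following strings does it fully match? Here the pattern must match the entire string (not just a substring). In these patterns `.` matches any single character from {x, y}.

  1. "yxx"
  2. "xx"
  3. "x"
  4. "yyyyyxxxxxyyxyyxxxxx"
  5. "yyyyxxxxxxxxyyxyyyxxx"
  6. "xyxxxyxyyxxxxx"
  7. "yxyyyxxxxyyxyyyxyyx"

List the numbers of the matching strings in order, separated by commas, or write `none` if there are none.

1 → no match
2 → match
3 → no match
4 → match
5 → match
6 → no match
7 → match

2, 4, 5, 7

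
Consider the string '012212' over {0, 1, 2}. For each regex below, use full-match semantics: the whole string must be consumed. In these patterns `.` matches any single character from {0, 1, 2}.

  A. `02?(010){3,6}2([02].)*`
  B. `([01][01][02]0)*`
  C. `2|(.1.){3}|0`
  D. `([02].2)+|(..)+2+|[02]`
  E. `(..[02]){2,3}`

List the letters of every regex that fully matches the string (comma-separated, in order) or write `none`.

A → no match
B → no match
C → no match
D → match
E → match

D, E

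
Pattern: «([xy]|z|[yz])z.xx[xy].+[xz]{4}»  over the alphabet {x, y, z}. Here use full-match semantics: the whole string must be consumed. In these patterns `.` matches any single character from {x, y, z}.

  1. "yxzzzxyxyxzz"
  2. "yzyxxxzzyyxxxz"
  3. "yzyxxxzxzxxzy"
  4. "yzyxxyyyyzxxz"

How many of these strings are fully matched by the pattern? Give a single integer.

2

1 → no match
2 → match
3 → no match
4 → match
Total matched: 2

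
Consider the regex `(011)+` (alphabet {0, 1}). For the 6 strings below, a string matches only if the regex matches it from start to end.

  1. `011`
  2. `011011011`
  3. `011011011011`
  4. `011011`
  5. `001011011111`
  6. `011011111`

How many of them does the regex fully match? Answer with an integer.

1 → match
2 → match
3 → match
4 → match
5 → no match — must start with `011`
6 → no match — must end with `011`
Total matched: 4

4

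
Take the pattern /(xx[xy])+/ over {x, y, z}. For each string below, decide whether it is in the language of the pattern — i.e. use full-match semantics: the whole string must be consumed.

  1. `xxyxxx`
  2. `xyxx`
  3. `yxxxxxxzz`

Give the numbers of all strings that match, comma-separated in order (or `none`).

1. `xxyxxx` → match
2. `xyxx` → no match — must start with `xx`
3. `yxxxxxxzz` → no match — must start with `xx`

1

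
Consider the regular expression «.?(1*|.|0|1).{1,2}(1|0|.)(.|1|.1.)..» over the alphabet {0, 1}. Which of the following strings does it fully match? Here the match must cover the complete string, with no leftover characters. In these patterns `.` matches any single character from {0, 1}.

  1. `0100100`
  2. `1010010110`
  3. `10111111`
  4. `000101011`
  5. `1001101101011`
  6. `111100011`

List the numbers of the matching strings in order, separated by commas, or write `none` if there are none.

1. `0100100` → match
2. `1010010110` → no match
3. `10111111` → match
4. `000101011` → match
5 → no match
6. `111100011` → match

1, 3, 4, 6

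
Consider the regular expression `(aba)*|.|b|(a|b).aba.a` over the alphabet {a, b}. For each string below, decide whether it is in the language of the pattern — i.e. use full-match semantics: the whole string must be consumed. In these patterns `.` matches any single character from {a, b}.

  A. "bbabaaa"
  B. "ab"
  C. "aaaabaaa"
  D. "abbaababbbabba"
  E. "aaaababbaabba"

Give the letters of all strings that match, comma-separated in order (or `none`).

A → match
B → no match
C → no match
D → no match
E → no match

A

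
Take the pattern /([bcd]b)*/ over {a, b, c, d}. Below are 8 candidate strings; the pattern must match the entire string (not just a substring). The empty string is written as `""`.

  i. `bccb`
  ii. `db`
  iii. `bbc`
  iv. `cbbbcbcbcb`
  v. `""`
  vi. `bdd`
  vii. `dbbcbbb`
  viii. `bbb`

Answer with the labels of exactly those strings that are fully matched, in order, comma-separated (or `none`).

ii, iv, v

i. `bccb` → no match
ii. `db` → match
iii. `bbc` → no match
iv. `cbbbcbcbcb` → match
v. `""` → match
vi. `bdd` → no match
vii. `dbbcbbb` → no match
viii. `bbb` → no match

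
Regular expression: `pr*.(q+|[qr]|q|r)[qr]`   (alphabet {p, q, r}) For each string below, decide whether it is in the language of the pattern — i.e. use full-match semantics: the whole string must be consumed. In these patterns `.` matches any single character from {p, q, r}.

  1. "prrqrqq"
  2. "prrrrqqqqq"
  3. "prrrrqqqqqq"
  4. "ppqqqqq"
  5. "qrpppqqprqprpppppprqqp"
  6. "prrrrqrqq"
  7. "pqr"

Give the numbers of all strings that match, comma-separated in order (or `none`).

1 → no match
2 → match
3 → match
4 → match
5 → no match — must start with "p"
6 → no match
7 → no match

2, 3, 4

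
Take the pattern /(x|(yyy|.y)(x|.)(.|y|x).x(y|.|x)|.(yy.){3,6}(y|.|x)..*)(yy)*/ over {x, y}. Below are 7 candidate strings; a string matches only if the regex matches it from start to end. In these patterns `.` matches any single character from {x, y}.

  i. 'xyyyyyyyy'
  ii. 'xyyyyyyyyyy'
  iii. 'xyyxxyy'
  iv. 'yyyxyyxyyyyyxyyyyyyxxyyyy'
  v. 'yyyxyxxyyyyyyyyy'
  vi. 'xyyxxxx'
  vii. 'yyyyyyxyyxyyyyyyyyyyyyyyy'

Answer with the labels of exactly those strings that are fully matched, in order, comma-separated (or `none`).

i. 'xyyyyyyyy' → match
ii. 'xyyyyyyyyyy' → match
iii. 'xyyxxyy' → no match
iv → match
v → match
vi. 'xyyxxxx' → match
vii → match

i, ii, iv, v, vi, vii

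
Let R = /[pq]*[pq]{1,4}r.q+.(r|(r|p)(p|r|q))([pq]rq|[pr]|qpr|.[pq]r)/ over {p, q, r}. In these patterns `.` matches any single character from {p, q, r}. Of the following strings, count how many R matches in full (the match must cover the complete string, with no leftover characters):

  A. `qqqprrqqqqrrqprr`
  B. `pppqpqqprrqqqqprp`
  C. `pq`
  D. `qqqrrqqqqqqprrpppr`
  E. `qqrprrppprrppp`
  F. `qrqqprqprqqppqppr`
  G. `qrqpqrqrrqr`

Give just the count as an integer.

1

A → no match
B → match
C. `pq` → no match
D → no match
E → no match
F → no match
G. `qrqpqrqrrqr` → no match
Total matched: 1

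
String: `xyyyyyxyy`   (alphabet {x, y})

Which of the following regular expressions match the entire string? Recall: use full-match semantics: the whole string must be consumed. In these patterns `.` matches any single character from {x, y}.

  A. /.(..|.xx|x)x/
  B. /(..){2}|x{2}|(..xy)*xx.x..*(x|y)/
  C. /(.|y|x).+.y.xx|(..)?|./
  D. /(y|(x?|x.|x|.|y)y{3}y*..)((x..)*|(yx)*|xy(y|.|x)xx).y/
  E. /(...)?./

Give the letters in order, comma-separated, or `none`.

D

A → no match — must end with `x`
B → no match
C → no match
D → match
E → no match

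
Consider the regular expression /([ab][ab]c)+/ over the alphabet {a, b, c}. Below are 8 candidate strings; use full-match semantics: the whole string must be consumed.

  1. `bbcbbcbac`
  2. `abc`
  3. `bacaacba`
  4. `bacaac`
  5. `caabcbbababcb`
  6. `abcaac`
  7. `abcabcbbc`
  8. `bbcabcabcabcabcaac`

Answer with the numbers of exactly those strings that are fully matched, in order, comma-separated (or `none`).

1 → match
2 → match
3 → no match — must end with `c`
4 → match
5 → no match — must end with `c`
6 → match
7 → match
8 → match

1, 2, 4, 6, 7, 8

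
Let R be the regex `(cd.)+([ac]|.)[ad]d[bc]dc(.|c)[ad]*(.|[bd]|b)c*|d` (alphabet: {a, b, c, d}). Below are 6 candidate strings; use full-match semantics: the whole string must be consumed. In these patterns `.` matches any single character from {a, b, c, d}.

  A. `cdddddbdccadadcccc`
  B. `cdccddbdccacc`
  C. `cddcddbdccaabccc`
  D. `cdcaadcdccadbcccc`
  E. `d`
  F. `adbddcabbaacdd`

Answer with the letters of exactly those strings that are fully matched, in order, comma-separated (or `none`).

A, B, C, D, E

A → match
B → match
C → match
D → match
E → match
F → no match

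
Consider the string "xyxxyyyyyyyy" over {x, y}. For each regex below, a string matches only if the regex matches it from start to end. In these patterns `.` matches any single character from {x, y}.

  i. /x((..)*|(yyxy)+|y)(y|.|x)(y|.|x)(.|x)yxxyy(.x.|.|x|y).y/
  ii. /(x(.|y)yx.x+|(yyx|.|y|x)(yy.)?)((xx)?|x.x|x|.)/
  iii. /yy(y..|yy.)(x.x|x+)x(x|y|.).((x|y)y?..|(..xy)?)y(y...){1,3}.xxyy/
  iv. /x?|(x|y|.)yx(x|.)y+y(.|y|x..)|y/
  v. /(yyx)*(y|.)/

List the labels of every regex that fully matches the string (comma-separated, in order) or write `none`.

i → no match
ii → no match
iii → no match — must start with "yy"
iv → match
v → no match

iv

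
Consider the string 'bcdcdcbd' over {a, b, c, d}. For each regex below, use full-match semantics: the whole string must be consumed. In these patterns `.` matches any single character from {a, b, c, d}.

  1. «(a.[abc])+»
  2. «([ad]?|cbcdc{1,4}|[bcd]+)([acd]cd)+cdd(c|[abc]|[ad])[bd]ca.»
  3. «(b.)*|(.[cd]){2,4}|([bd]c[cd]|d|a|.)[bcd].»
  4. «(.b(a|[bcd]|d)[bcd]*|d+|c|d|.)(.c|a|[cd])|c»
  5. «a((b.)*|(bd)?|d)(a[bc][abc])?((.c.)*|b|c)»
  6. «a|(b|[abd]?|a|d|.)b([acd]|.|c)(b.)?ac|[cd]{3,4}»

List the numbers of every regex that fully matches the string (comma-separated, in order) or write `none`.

1 → no match — must start with 'a'
2 → no match
3 → match
4 → no match
5 → no match — must start with 'a'
6 → no match

3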